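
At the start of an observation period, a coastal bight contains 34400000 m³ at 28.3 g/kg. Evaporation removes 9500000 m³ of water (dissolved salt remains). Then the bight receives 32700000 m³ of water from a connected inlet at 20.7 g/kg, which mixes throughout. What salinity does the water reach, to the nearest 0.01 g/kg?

After evaporation: salt = 34,400,000×28.3 = 973,520,000; volume = 34,400,000 − 9,500,000 = 24,900,000 m³
After mixing: salt = 973,520,000 + 32,700,000×20.7 = 1,650,410,000; volume = 24,900,000 + 32,700,000 = 57,600,000 m³
S = 1,650,410,000 / 57,600,000 = 28.653 g/kg

28.65 g/kg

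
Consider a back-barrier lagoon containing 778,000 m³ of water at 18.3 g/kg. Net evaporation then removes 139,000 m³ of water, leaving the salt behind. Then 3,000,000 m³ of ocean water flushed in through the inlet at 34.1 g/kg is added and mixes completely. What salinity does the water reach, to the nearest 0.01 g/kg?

32.02 g/kg

After evaporation: salt = 778,000×18.3 = 14,237,400; volume = 778,000 − 139,000 = 639,000 m³
After mixing: salt = 14,237,400 + 3,000,000×34.1 = 116,537,400; volume = 639,000 + 3,000,000 = 3,639,000 m³
S = 116,537,400 / 3,639,000 = 32.0246 g/kg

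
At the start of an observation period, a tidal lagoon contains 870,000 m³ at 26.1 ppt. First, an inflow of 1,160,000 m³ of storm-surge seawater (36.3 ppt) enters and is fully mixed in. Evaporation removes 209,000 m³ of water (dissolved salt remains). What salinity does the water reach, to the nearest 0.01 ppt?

After mixing: salt = 870,000×26.1 + 1,160,000×36.3 = 64,815,000; volume = 2,030,000 m³
After evaporation: salt unchanged = 64,815,000; volume = 2,030,000 − 209,000 = 1,821,000 m³
S = 64,815,000 / 1,821,000 = 35.5931 ppt

35.59 ppt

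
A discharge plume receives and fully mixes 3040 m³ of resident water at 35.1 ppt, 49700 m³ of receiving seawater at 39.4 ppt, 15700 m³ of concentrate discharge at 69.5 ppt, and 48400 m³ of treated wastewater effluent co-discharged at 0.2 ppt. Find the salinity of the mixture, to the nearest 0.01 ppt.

Total salt / total volume:
salt = 3,040×35.1 + 49,700×39.4 + 15,700×69.5 + 48,400×0.2 = 106,704 + 1,958,180 + 1,091,150 + 9,680 = 3,165,714
volume = 3,040 + 49,700 + 15,700 + 48,400 = 116,840 m³
S = 3,165,714 / 116,840 = 27.0944 ppt

27.09 ppt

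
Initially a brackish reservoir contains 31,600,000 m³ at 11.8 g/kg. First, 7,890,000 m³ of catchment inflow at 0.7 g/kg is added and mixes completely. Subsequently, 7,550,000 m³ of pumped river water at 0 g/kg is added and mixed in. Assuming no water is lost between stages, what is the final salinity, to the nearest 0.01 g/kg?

8.04 g/kg

Conserving salt mass:
Initial salt = 31,600,000×11.8 = 372,880,000
After stage 1: salt = 372,880,000 + 7,890,000×0.7 = 378,403,000; volume = 39,490,000 m³; S = 9.582 g/kg
After stage 2: salt = 378,403,000 + 7,550,000×0 = 378,403,000; volume = 47,040,000 m³
S = 378,403,000 / 47,040,000 = 8.0443 g/kg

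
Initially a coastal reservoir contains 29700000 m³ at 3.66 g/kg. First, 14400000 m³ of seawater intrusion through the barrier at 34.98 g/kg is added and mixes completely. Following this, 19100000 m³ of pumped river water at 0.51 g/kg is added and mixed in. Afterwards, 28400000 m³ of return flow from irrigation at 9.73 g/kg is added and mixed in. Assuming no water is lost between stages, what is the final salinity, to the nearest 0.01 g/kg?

9.81 g/kg

Weighted by volume,
Initial salt = 29,700,000×3.66 = 108,702,000
After stage 1: salt = 108,702,000 + 14,400,000×34.98 = 612,414,000; volume = 44,100,000 m³; S = 13.887 g/kg
After stage 2: salt = 612,414,000 + 19,100,000×0.51 = 622,155,000; volume = 63,200,000 m³; S = 9.844 g/kg
After stage 3: salt = 622,155,000 + 28,400,000×9.73 = 898,487,000; volume = 91,600,000 m³
S = 898,487,000 / 91,600,000 = 9.8088 g/kg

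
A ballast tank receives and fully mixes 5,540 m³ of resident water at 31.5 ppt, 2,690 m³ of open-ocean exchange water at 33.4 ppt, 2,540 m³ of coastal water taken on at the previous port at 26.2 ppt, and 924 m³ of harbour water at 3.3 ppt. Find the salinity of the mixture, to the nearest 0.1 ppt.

28.6 ppt

By conservation of dissolved salt,
salt = 5,540×31.5 + 2,690×33.4 + 2,540×26.2 + 924×3.3 = 174,510 + 89,846 + 66,548 + 3,049.2 = 333,953.2
volume = 5,540 + 2,690 + 2,540 + 924 = 11,694 m³
S = 333,953.2 / 11,694 = 28.558 ppt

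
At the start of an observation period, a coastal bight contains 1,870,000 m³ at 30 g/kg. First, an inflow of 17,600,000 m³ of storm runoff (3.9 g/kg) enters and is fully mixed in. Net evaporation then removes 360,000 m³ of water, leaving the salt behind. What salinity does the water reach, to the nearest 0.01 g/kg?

6.53 g/kg

After mixing: salt = 1,870,000×30 + 17,600,000×3.9 = 124,740,000; volume = 19,470,000 m³
After evaporation: salt unchanged = 124,740,000; volume = 19,470,000 − 360,000 = 19,110,000 m³
S = 124,740,000 / 19,110,000 = 6.5275 g/kg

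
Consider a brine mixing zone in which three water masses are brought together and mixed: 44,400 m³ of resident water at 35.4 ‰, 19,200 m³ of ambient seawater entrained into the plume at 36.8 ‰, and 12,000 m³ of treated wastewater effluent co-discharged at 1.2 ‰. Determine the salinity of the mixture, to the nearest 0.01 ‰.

Weighted by volume,
salt = 44,400×35.4 + 19,200×36.8 + 12,000×1.2 = 1,571,760 + 706,560 + 14,400 = 2,292,720
volume = 44,400 + 19,200 + 12,000 = 75,600 m³
S = 2,292,720 / 75,600 = 30.327 ‰

30.33 ‰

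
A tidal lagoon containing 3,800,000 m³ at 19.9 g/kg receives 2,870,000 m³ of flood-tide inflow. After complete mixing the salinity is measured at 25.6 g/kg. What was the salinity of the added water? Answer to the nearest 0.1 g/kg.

33.1 g/kg

Salt balance: 3,800,000×19.9 + 2,870,000×S = 6,670,000×25.6
75,620,000 + 2,870,000·S = 170,752,000
S = (170,752,000 − 75,620,000) / 2,870,000 = 33.147 g/kg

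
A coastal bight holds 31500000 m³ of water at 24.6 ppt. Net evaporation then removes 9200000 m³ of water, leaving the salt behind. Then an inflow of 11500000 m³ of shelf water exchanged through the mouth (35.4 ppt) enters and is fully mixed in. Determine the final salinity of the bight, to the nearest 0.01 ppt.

After evaporation: salt = 31,500,000×24.6 = 774,900,000; volume = 31,500,000 − 9,200,000 = 22,300,000 m³
After mixing: salt = 774,900,000 + 11,500,000×35.4 = 1,182,000,000; volume = 22,300,000 + 11,500,000 = 33,800,000 m³
S = 1,182,000,000 / 33,800,000 = 34.9704 ppt

34.97 ppt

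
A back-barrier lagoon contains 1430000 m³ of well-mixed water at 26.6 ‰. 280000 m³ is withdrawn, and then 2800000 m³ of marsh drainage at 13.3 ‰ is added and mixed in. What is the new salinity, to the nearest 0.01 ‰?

Remaining after removal: 1,150,000 m³ at 26.6 ‰ (salt = 30,590,000)
After addition: salt = 30,590,000 + 2,800,000×13.3 = 67,830,000; volume = 3,950,000 m³
S = 67,830,000 / 3,950,000 = 17.1722 ‰

17.17 ‰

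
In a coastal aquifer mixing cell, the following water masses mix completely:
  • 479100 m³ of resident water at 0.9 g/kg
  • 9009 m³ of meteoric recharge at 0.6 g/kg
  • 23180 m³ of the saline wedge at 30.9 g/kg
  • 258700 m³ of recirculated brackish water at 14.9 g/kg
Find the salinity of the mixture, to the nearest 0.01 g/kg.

Total salt / total volume:
salt = 479,100×0.9 + 9,009×0.6 + 23,180×30.9 + 258,700×14.9 = 431,190 + 5,405.4 + 716,262 + 3,854,630 = 5,007,487.4
volume = 479,100 + 9,009 + 23,180 + 258,700 = 769,989 m³
S = 5,007,487.4 / 769,989 = 6.5033 g/kg

6.50 g/kg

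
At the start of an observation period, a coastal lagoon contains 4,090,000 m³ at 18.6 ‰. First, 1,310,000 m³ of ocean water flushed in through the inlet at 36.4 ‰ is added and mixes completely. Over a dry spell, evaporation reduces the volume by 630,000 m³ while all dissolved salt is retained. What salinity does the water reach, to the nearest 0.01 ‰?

25.95 ‰

After mixing: salt = 4,090,000×18.6 + 1,310,000×36.4 = 123,758,000; volume = 5,400,000 m³
After evaporation: salt unchanged = 123,758,000; volume = 5,400,000 − 630,000 = 4,770,000 m³
S = 123,758,000 / 4,770,000 = 25.9451 ‰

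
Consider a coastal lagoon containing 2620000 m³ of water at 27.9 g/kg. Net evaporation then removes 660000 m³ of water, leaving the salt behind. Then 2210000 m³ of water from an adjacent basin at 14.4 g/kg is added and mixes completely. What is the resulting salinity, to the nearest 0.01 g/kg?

After evaporation: salt = 2,620,000×27.9 = 73,098,000; volume = 2,620,000 − 660,000 = 1,960,000 m³
After mixing: salt = 73,098,000 + 2,210,000×14.4 = 104,922,000; volume = 1,960,000 + 2,210,000 = 4,170,000 m³
S = 104,922,000 / 4,170,000 = 25.1612 g/kg

25.16 g/kg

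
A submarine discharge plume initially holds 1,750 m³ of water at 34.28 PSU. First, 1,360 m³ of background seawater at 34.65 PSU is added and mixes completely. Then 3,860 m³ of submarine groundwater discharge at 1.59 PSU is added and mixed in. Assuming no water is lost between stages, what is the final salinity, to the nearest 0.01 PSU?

16.25 PSU

Salt balance:
Initial salt = 1,750×34.28 = 59,990
After stage 1: salt = 59,990 + 1,360×34.65 = 107,114; volume = 3,110 m³; S = 34.442 PSU
After stage 2: salt = 107,114 + 3,860×1.59 = 113,251.4; volume = 6,970 m³
S = 113,251.4 / 6,970 = 16.2484 PSU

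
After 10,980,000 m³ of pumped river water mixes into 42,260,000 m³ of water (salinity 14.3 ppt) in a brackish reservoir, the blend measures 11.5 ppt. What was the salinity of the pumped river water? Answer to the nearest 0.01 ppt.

0.72 ppt

Salt balance: 42,260,000×14.3 + 10,980,000×S = 53,240,000×11.5
604,318,000 + 10,980,000·S = 612,260,000
S = (612,260,000 − 604,318,000) / 10,980,000 = 0.7233 ppt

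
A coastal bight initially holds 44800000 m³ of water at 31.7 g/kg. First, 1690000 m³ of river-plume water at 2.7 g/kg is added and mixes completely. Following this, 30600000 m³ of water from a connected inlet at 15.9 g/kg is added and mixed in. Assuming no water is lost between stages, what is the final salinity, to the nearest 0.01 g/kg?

24.79 g/kg

Weighted by volume,
Initial salt = 44,800,000×31.7 = 1,420,160,000
After stage 1: salt = 1,420,160,000 + 1,690,000×2.7 = 1,424,723,000; volume = 46,490,000 m³; S = 30.646 g/kg
After stage 2: salt = 1,424,723,000 + 30,600,000×15.9 = 1,911,263,000; volume = 77,090,000 m³
S = 1,911,263,000 / 77,090,000 = 24.7926 g/kg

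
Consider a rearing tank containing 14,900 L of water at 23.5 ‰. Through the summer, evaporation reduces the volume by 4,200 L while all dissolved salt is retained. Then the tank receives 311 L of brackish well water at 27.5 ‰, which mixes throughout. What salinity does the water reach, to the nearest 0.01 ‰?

After evaporation: salt = 14,900×23.5 = 350,150; volume = 14,900 − 4,200 = 10,700 L
After mixing: salt = 350,150 + 311×27.5 = 358,702.5; volume = 10,700 + 311 = 11,011 L
S = 358,702.5 / 11,011 = 32.5767 ‰

32.58 ‰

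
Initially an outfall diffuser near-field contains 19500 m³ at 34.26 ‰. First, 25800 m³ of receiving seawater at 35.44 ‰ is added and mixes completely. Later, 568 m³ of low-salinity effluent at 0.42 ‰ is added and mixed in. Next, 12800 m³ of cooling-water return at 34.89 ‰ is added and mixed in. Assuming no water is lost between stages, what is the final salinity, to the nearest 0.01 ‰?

34.59 ‰

Salt balance:
Initial salt = 19,500×34.26 = 668,070
After stage 1: salt = 668,070 + 25,800×35.44 = 1,582,422; volume = 45,300 m³; S = 34.932 ‰
After stage 2: salt = 1,582,422 + 568×0.42 = 1,582,660.56; volume = 45,868 m³; S = 34.505 ‰
After stage 3: salt = 1,582,660.56 + 12,800×34.89 = 2,029,252.56; volume = 58,668 m³
S = 2,029,252.56 / 58,668 = 34.5887 ‰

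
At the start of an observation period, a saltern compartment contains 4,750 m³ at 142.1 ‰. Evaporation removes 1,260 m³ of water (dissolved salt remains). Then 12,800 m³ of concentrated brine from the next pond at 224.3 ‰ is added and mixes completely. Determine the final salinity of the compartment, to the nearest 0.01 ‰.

217.68 ‰

After evaporation: salt = 4,750×142.1 = 674,975; volume = 4,750 − 1,260 = 3,490 m³
After mixing: salt = 674,975 + 12,800×224.3 = 3,546,015; volume = 3,490 + 12,800 = 16,290 m³
S = 3,546,015 / 16,290 = 217.6805 ‰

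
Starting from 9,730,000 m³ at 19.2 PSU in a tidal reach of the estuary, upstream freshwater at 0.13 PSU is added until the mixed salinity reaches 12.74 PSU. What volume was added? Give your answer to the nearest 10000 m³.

Salt balance: 9,730,000×19.2 + V×0.13 = (9,730,000+V)×12.74
186,816,000 + 0.13V = 123,960,200 + 12.74V
62,855,800 = 12.61V
V = 4,984,599.52 m³

4980000 m³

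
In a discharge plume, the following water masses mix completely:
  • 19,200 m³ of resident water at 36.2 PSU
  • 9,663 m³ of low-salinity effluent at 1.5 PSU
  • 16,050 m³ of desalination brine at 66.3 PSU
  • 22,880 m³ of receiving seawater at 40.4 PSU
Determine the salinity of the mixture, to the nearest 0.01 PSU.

Mass of salt is conserved:
salt = 19,200×36.2 + 9,663×1.5 + 16,050×66.3 + 22,880×40.4 = 695,040 + 14,494.5 + 1,064,115 + 924,352 = 2,698,001.5
volume = 19,200 + 9,663 + 16,050 + 22,880 = 67,793 m³
S = 2,698,001.5 / 67,793 = 39.7976 PSU

39.80 PSU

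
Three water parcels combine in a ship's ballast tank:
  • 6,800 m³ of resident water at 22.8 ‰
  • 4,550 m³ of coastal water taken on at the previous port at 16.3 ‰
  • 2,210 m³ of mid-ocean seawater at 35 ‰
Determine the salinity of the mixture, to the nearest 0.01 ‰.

Total salt / total volume:
salt = 6,800×22.8 + 4,550×16.3 + 2,210×35 = 155,040 + 74,165 + 77,350 = 306,555
volume = 6,800 + 4,550 + 2,210 = 13,560 m³
S = 306,555 / 13,560 = 22.6073 ‰

22.61 ‰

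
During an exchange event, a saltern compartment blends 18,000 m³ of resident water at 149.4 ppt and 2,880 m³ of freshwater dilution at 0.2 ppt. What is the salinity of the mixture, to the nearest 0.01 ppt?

128.82 ppt

Weighted by volume,
salt = 18,000×149.4 + 2,880×0.2 = 2,689,200 + 576 = 2,689,776
volume = 18,000 + 2,880 = 20,880 m³
S = 2,689,776 / 20,880 = 128.8207 ppt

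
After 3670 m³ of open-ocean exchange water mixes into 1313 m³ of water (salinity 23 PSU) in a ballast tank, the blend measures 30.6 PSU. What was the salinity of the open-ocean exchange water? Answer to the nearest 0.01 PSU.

Salt balance: 1,313×23 + 3,670×S = 4,983×30.6
30,199 + 3,670·S = 152,479.8
S = (152,479.8 − 30,199) / 3,670 = 33.319 PSU

33.32 PSU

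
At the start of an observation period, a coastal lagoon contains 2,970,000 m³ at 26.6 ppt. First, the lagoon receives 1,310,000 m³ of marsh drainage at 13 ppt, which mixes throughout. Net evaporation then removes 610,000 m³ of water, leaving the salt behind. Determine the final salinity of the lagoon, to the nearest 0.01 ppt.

26.17 ppt

After mixing: salt = 2,970,000×26.6 + 1,310,000×13 = 96,032,000; volume = 4,280,000 m³
After evaporation: salt unchanged = 96,032,000; volume = 4,280,000 − 610,000 = 3,670,000 m³
S = 96,032,000 / 3,670,000 = 26.1668 ppt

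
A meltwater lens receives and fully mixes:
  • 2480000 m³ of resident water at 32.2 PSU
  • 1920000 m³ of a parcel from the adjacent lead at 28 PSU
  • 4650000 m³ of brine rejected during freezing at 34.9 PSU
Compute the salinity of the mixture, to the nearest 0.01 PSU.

32.70 PSU

Salt balance:
salt = 2,480,000×32.2 + 1,920,000×28 + 4,650,000×34.9 = 79,856,000 + 53,760,000 + 162,285,000 = 295,901,000
volume = 2,480,000 + 1,920,000 + 4,650,000 = 9,050,000 m³
S = 295,901,000 / 9,050,000 = 32.6962 PSU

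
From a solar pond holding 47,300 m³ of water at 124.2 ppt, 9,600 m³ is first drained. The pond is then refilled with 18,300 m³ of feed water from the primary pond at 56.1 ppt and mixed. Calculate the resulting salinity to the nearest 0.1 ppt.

101.9 ppt

Remaining after removal: 37,700 m³ at 124.2 ppt (salt = 4,682,340)
After addition: salt = 4,682,340 + 18,300×56.1 = 5,708,970; volume = 56,000 m³
S = 5,708,970 / 56,000 = 101.9459 ppt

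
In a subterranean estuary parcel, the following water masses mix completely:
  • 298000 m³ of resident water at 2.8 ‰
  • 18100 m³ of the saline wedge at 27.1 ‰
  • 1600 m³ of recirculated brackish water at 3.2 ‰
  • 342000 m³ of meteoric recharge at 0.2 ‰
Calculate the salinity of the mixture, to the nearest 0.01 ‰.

Total salt / total volume:
salt = 298,000×2.8 + 18,100×27.1 + 1,600×3.2 + 342,000×0.2 = 834,400 + 490,510 + 5,120 + 68,400 = 1,398,430
volume = 298,000 + 18,100 + 1,600 + 342,000 = 659,700 m³
S = 1,398,430 / 659,700 = 2.1198 ‰

2.12 ‰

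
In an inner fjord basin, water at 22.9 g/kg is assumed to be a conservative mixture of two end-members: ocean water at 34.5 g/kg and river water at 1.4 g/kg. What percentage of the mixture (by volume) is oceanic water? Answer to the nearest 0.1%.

Let g be the oceanic fraction. Salt balance per unit volume:
g×34.5 + (1−g)×1.4 = 22.9
g = (22.9 − 1.4) / (34.5 − 1.4) = 21.5/33.1 = 0.6495

65.0%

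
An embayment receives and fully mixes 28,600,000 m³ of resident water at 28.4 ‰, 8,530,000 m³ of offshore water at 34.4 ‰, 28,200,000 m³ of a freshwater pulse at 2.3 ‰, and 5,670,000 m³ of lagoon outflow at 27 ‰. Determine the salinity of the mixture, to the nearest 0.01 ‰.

Weighted by volume,
salt = 28,600,000×28.4 + 8,530,000×34.4 + 28,200,000×2.3 + 5,670,000×27 = 812,240,000 + 293,432,000 + 64,860,000 + 153,090,000 = 1,323,622,000
volume = 28,600,000 + 8,530,000 + 28,200,000 + 5,670,000 = 71,000,000 m³
S = 1,323,622,000 / 71,000,000 = 18.6426 ‰

18.64 ‰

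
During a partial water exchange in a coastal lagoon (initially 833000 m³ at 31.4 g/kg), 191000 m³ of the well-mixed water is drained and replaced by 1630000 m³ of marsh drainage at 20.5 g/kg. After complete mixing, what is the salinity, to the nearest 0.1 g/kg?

23.6 g/kg

Remaining after removal: 642,000 m³ at 31.4 g/kg (salt = 20,158,800)
After addition: salt = 20,158,800 + 1,630,000×20.5 = 53,573,800; volume = 2,272,000 m³
S = 53,573,800 / 2,272,000 = 23.58 g/kg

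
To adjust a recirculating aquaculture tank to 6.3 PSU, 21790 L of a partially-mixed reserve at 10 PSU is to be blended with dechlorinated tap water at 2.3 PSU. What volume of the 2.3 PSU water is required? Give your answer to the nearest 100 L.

Salt balance: 21,790×10 + V×2.3 = (21,790+V)×6.3
217,900 + 2.3V = 137,277 + 6.3V
80,623 = 4V
V = 20,155.75 L

20200 L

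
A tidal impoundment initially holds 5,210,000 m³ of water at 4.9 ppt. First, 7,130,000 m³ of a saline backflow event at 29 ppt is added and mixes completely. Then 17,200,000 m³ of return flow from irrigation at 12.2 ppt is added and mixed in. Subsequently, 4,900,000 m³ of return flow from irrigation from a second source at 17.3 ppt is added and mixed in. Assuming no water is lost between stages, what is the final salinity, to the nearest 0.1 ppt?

Weighted by volume,
Initial salt = 5,210,000×4.9 = 25,529,000
After stage 1: salt = 25,529,000 + 7,130,000×29 = 232,299,000; volume = 12,340,000 m³; S = 18.825 ppt
After stage 2: salt = 232,299,000 + 17,200,000×12.2 = 442,139,000; volume = 29,540,000 m³; S = 14.967 ppt
After stage 3: salt = 442,139,000 + 4,900,000×17.3 = 526,909,000; volume = 34,440,000 m³
S = 526,909,000 / 34,440,000 = 15.2993 ppt

15.3 ppt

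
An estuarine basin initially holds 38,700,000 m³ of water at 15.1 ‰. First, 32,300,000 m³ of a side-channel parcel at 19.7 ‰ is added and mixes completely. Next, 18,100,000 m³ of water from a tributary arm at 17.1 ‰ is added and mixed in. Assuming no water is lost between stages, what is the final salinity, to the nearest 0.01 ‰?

17.17 ‰

Total salt / total volume:
Initial salt = 38,700,000×15.1 = 584,370,000
After stage 1: salt = 584,370,000 + 32,300,000×19.7 = 1,220,680,000; volume = 71,000,000 m³; S = 17.193 ‰
After stage 2: salt = 1,220,680,000 + 18,100,000×17.1 = 1,530,190,000; volume = 89,100,000 m³
S = 1,530,190,000 / 89,100,000 = 17.1738 ‰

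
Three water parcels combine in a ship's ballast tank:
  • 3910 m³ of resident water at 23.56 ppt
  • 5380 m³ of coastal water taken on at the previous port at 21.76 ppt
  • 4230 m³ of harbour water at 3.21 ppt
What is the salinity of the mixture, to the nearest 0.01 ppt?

16.48 ppt

Mass of salt is conserved:
salt = 3,910×23.56 + 5,380×21.76 + 4,230×3.21 = 92,119.6 + 117,068.8 + 13,578.3 = 222,766.7
volume = 3,910 + 5,380 + 4,230 = 13,520 m³
S = 222,766.7 / 13,520 = 16.4768 ppt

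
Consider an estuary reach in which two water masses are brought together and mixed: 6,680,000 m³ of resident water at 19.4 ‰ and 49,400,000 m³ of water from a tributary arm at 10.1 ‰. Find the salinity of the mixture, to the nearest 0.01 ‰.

11.21 ‰

Mass of salt is conserved:
salt = 6,680,000×19.4 + 49,400,000×10.1 = 129,592,000 + 498,940,000 = 628,532,000
volume = 6,680,000 + 49,400,000 = 56,080,000 m³
S = 628,532,000 / 56,080,000 = 11.2078 ‰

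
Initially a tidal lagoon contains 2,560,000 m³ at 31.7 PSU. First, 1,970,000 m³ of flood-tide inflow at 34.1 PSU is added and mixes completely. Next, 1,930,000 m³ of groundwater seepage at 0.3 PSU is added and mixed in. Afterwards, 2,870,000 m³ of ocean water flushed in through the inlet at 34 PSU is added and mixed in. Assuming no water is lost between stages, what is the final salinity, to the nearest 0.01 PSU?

26.42 PSU

By conservation of dissolved salt,
Initial salt = 2,560,000×31.7 = 81,152,000
After stage 1: salt = 81,152,000 + 1,970,000×34.1 = 148,329,000; volume = 4,530,000 m³; S = 32.744 PSU
After stage 2: salt = 148,329,000 + 1,930,000×0.3 = 148,908,000; volume = 6,460,000 m³; S = 23.051 PSU
After stage 3: salt = 148,908,000 + 2,870,000×34 = 246,488,000; volume = 9,330,000 m³
S = 246,488,000 / 9,330,000 = 26.4189 PSU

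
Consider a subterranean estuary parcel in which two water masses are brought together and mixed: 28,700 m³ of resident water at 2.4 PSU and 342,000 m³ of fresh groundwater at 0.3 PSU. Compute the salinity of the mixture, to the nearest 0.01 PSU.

0.46 PSU

By conservation of dissolved salt,
salt = 28,700×2.4 + 342,000×0.3 = 68,880 + 102,600 = 171,480
volume = 28,700 + 342,000 = 370,700 m³
S = 171,480 / 370,700 = 0.4626 PSU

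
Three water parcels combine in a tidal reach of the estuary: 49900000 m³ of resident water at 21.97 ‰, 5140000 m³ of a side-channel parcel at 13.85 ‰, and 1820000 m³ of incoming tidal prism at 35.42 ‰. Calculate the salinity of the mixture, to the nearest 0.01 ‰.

Salt balance:
salt = 49,900,000×21.97 + 5,140,000×13.85 + 1,820,000×35.42 = 1,096,303,000 + 71,189,000 + 64,464,400 = 1,231,956,400
volume = 49,900,000 + 5,140,000 + 1,820,000 = 56,860,000 m³
S = 1,231,956,400 / 56,860,000 = 21.6665 ‰

21.67 ‰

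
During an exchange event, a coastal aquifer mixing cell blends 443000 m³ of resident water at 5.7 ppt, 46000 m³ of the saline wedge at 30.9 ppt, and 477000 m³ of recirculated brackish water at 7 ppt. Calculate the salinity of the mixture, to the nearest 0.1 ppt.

7.5 ppt

Conserving salt mass:
salt = 443,000×5.7 + 46,000×30.9 + 477,000×7 = 2,525,100 + 1,421,400 + 3,339,000 = 7,285,500
volume = 443,000 + 46,000 + 477,000 = 966,000 m³
S = 7,285,500 / 966,000 = 7.542 ppt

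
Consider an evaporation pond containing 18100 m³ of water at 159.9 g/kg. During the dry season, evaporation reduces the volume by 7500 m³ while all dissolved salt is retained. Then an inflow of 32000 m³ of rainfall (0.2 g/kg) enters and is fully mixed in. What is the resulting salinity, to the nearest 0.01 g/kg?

After evaporation: salt = 18,100×159.9 = 2,894,190; volume = 18,100 − 7,500 = 10,600 m³
After mixing: salt = 2,894,190 + 32,000×0.2 = 2,900,590; volume = 10,600 + 32,000 = 42,600 m³
S = 2,900,590 / 42,600 = 68.089 g/kg

68.09 g/kg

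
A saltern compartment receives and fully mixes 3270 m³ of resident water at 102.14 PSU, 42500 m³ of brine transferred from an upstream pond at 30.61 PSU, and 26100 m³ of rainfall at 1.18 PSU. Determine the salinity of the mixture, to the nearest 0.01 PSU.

23.18 PSU

By conservation of dissolved salt,
salt = 3,270×102.14 + 42,500×30.61 + 26,100×1.18 = 333,997.8 + 1,300,925 + 30,798 = 1,665,720.8
volume = 3,270 + 42,500 + 26,100 = 71,870 m³
S = 1,665,720.8 / 71,870 = 23.1769 PSU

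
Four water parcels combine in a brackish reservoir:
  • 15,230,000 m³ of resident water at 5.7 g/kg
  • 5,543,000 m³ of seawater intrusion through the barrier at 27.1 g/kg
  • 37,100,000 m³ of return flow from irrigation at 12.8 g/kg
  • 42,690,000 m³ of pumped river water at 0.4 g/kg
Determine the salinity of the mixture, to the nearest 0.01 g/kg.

Conserving salt mass:
salt = 15,230,000×5.7 + 5,543,000×27.1 + 37,100,000×12.8 + 42,690,000×0.4 = 86,811,000 + 150,215,300 + 474,880,000 + 17,076,000 = 728,982,300
volume = 15,230,000 + 5,543,000 + 37,100,000 + 42,690,000 = 100,563,000 m³
S = 728,982,300 / 100,563,000 = 7.249 g/kg

7.25 g/kg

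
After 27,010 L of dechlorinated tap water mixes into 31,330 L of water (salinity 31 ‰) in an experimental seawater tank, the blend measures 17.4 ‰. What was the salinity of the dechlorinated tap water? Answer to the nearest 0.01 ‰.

Salt balance: 31,330×31 + 27,010×S = 58,340×17.4
971,230 + 27,010·S = 1,015,116
S = (1,015,116 − 971,230) / 27,010 = 1.6248 ‰

1.62 ‰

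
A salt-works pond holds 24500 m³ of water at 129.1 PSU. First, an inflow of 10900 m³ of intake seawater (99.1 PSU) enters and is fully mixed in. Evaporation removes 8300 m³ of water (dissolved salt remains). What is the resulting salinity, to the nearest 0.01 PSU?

156.57 PSU

After mixing: salt = 24,500×129.1 + 10,900×99.1 = 4,243,140; volume = 35,400 m³
After evaporation: salt unchanged = 4,243,140; volume = 35,400 − 8,300 = 27,100 m³
S = 4,243,140 / 27,100 = 156.5734 PSU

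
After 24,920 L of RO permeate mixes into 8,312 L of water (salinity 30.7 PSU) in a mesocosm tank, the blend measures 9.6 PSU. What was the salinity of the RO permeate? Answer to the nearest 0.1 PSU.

2.6 PSU

Salt balance: 8,312×30.7 + 24,920×S = 33,232×9.6
255,178.4 + 24,920·S = 319,027.2
S = (319,027.2 − 255,178.4) / 24,920 = 2.5622 PSU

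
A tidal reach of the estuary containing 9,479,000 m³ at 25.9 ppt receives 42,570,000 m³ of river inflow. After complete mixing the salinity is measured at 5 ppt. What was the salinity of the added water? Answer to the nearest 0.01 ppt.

0.35 ppt

Salt balance: 9,479,000×25.9 + 42,570,000×S = 52,049,000×5
245,506,100 + 42,570,000·S = 260,245,000
S = (260,245,000 − 245,506,100) / 42,570,000 = 0.3462 ppt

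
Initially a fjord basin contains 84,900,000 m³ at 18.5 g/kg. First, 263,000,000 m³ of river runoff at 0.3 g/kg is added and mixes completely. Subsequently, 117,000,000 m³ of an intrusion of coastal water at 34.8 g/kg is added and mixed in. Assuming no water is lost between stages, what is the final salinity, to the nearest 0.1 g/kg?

12.3 g/kg

Mass of salt is conserved:
Initial salt = 84,900,000×18.5 = 1,570,650,000
After stage 1: salt = 1,570,650,000 + 263,000,000×0.3 = 1,649,550,000; volume = 347,900,000 m³; S = 4.741 g/kg
After stage 2: salt = 1,649,550,000 + 117,000,000×34.8 = 5,721,150,000; volume = 464,900,000 m³
S = 5,721,150,000 / 464,900,000 = 12.3062 g/kg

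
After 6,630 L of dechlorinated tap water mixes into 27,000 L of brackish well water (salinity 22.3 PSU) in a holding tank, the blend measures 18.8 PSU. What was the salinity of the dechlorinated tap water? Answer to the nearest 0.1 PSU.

Salt balance: 27,000×22.3 + 6,630×S = 33,630×18.8
602,100 + 6,630·S = 632,244
S = (632,244 − 602,100) / 6,630 = 4.5466 PSU

4.5 PSU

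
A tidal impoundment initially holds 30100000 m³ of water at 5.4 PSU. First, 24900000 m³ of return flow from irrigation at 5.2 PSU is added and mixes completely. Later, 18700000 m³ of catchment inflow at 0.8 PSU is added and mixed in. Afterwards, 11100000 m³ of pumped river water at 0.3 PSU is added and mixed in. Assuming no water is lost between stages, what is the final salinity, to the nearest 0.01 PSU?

3.66 PSU

Salt balance:
Initial salt = 30,100,000×5.4 = 162,540,000
After stage 1: salt = 162,540,000 + 24,900,000×5.2 = 292,020,000; volume = 55,000,000 m³; S = 5.309 PSU
After stage 2: salt = 292,020,000 + 18,700,000×0.8 = 306,980,000; volume = 73,700,000 m³; S = 4.165 PSU
After stage 3: salt = 306,980,000 + 11,100,000×0.3 = 310,310,000; volume = 84,800,000 m³
S = 310,310,000 / 84,800,000 = 3.6593 PSU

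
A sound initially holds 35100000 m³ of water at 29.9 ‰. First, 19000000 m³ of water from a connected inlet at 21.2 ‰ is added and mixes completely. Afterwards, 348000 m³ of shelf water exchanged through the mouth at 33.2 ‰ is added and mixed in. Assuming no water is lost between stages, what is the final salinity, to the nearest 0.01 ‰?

Weighted by volume,
Initial salt = 35,100,000×29.9 = 1,049,490,000
After stage 1: salt = 1,049,490,000 + 19,000,000×21.2 = 1,452,290,000; volume = 54,100,000 m³; S = 26.845 ‰
After stage 2: salt = 1,452,290,000 + 348,000×33.2 = 1,463,843,600; volume = 54,448,000 m³
S = 1,463,843,600 / 54,448,000 = 26.8852 ‰

26.89 ‰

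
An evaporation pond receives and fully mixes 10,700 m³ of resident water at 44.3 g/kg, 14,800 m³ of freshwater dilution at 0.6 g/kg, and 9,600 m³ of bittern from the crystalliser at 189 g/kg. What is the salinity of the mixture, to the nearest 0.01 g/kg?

65.45 g/kg

Mass of salt is conserved:
salt = 10,700×44.3 + 14,800×0.6 + 9,600×189 = 474,010 + 8,880 + 1,814,400 = 2,297,290
volume = 10,700 + 14,800 + 9,600 = 35,100 m³
S = 2,297,290 / 35,100 = 65.4499 g/kg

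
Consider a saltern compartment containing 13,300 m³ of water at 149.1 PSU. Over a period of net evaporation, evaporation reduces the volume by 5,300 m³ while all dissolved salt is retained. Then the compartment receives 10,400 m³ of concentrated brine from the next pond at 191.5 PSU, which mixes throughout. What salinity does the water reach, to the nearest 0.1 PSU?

After evaporation: salt = 13,300×149.1 = 1,983,030; volume = 13,300 − 5,300 = 8,000 m³
After mixing: salt = 1,983,030 + 10,400×191.5 = 3,974,630; volume = 8,000 + 10,400 = 18,400 m³
S = 3,974,630 / 18,400 = 216.0125 PSU

216.0 PSU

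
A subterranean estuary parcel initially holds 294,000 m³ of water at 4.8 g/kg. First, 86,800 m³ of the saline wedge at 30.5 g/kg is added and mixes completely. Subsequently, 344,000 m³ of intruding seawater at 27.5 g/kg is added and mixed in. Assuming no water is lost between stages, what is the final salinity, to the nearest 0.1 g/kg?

Weighted by volume,
Initial salt = 294,000×4.8 = 1,411,200
After stage 1: salt = 1,411,200 + 86,800×30.5 = 4,058,600; volume = 380,800 m³; S = 10.658 g/kg
After stage 2: salt = 4,058,600 + 344,000×27.5 = 13,518,600; volume = 724,800 m³
S = 13,518,600 / 724,800 = 18.6515 g/kg

18.7 g/kg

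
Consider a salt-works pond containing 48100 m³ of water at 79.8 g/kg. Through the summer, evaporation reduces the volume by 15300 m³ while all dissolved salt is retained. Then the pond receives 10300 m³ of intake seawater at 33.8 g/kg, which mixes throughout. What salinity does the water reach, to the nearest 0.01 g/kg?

97.14 g/kg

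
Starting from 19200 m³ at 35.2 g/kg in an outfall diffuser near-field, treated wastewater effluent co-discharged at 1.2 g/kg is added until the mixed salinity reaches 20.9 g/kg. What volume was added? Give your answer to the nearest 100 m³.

13900 m³

Salt balance: 19,200×35.2 + V×1.2 = (19,200+V)×20.9
675,840 + 1.2V = 401,280 + 20.9V
274,560 = 19.7V
V = 13,937.06 m³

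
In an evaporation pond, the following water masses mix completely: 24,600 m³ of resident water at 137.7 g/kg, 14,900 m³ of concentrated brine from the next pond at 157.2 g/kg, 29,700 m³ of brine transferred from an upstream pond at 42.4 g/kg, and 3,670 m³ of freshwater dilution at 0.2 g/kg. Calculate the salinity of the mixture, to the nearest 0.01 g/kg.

95.92 g/kg

Conserving salt mass:
salt = 24,600×137.7 + 14,900×157.2 + 29,700×42.4 + 3,670×0.2 = 3,387,420 + 2,342,280 + 1,259,280 + 734 = 6,989,714
volume = 24,600 + 14,900 + 29,700 + 3,670 = 72,870 m³
S = 6,989,714 / 72,870 = 95.9203 g/kg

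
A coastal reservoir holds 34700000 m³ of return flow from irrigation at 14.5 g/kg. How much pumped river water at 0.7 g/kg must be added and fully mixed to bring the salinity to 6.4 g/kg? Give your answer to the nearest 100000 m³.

49300000 m³

Salt balance: 34,700,000×14.5 + V×0.7 = (34,700,000+V)×6.4
503,150,000 + 0.7V = 222,080,000 + 6.4V
281,070,000 = 5.7V
V = 49,310,526.32 m³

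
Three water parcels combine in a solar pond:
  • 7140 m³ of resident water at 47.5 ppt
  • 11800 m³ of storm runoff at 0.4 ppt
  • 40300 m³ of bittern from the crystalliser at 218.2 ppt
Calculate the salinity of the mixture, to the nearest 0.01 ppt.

154.24 ppt

Total salt / total volume:
salt = 7,140×47.5 + 11,800×0.4 + 40,300×218.2 = 339,150 + 4,720 + 8,793,460 = 9,137,330
volume = 7,140 + 11,800 + 40,300 = 59,240 m³
S = 9,137,330 / 59,240 = 154.2426 ppt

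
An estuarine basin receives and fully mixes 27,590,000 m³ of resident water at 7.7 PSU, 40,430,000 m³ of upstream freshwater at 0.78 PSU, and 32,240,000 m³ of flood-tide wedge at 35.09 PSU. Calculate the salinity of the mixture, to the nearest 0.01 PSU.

13.72 PSU

By conservation of dissolved salt,
salt = 27,590,000×7.7 + 40,430,000×0.78 + 32,240,000×35.09 = 212,443,000 + 31,535,400 + 1,131,301,600 = 1,375,280,000
volume = 27,590,000 + 40,430,000 + 32,240,000 = 100,260,000 m³
S = 1,375,280,000 / 100,260,000 = 13.7171 PSU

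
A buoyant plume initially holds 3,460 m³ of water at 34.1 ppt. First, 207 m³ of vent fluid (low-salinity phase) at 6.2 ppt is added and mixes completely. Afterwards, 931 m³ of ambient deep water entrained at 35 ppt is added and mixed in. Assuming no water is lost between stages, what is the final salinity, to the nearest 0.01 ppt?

33.03 ppt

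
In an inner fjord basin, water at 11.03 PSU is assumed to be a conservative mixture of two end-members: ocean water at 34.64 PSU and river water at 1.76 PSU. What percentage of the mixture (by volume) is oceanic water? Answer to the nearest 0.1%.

28.2%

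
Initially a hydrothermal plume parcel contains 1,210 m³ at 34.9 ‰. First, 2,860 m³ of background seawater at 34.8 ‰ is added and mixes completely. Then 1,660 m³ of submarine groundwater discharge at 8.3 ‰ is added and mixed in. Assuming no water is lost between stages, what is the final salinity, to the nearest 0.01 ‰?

27.14 ‰

By conservation of dissolved salt,
Initial salt = 1,210×34.9 = 42,229
After stage 1: salt = 42,229 + 2,860×34.8 = 141,757; volume = 4,070 m³; S = 34.83 ‰
After stage 2: salt = 141,757 + 1,660×8.3 = 155,535; volume = 5,730 m³
S = 155,535 / 5,730 = 27.144 ‰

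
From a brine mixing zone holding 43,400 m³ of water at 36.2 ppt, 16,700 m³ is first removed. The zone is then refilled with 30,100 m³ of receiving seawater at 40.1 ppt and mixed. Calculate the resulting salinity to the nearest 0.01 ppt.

38.27 ppt

Remaining after removal: 26,700 m³ at 36.2 ppt (salt = 966,540)
After addition: salt = 966,540 + 30,100×40.1 = 2,173,550; volume = 56,800 m³
S = 2,173,550 / 56,800 = 38.2667 ppt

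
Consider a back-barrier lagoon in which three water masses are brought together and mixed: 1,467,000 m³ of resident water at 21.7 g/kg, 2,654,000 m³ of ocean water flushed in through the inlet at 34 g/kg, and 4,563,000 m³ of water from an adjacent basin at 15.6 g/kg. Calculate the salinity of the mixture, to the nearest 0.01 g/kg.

22.25 g/kg

Conserving salt mass:
salt = 1,467,000×21.7 + 2,654,000×34 + 4,563,000×15.6 = 31,833,900 + 90,236,000 + 71,182,800 = 193,252,700
volume = 1,467,000 + 2,654,000 + 4,563,000 = 8,684,000 m³
S = 193,252,700 / 8,684,000 = 22.2539 g/kg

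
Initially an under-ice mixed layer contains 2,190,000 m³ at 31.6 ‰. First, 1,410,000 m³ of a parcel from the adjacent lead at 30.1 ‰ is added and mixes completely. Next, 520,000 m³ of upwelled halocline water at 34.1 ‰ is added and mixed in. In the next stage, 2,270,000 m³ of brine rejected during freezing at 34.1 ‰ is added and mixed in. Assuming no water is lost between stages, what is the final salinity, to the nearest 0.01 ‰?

32.36 ‰

Total salt / total volume:
Initial salt = 2,190,000×31.6 = 69,204,000
After stage 1: salt = 69,204,000 + 1,410,000×30.1 = 111,645,000; volume = 3,600,000 m³; S = 31.013 ‰
After stage 2: salt = 111,645,000 + 520,000×34.1 = 129,377,000; volume = 4,120,000 m³; S = 31.402 ‰
After stage 3: salt = 129,377,000 + 2,270,000×34.1 = 206,784,000; volume = 6,390,000 m³
S = 206,784,000 / 6,390,000 = 32.3606 ‰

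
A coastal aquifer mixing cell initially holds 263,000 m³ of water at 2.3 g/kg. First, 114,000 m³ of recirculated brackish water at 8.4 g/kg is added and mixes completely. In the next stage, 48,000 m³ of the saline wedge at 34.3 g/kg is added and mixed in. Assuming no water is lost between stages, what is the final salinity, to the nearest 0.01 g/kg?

Mass of salt is conserved:
Initial salt = 263,000×2.3 = 604,900
After stage 1: salt = 604,900 + 114,000×8.4 = 1,562,500; volume = 377,000 m³; S = 4.145 g/kg
After stage 2: salt = 1,562,500 + 48,000×34.3 = 3,208,900; volume = 425,000 m³
S = 3,208,900 / 425,000 = 7.5504 g/kg

7.55 g/kg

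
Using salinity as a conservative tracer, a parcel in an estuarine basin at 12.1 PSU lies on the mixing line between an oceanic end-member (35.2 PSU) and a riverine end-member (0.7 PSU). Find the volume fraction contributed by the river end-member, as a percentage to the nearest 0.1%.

Let f be the freshwater fraction. Salt balance per unit volume:
f×0.7 + (1−f)×35.2 = 12.1
f = (35.2 − 12.1) / (35.2 − 0.7) = 23.1/34.5 = 0.6696

67.0%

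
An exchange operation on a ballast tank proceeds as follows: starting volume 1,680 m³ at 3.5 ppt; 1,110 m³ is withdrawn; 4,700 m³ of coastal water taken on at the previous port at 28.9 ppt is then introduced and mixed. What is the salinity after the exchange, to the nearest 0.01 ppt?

Remaining after removal: 570 m³ at 3.5 ppt (salt = 1,995)
After addition: salt = 1,995 + 4,700×28.9 = 137,825; volume = 5,270 m³
S = 137,825 / 5,270 = 26.1528 ppt

26.15 ppt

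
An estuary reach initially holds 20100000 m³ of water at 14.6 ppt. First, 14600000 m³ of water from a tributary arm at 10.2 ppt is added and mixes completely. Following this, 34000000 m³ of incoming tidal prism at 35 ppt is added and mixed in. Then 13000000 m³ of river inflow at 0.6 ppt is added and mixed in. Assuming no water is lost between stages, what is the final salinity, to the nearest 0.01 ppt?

Weighted by volume,
Initial salt = 20,100,000×14.6 = 293,460,000
After stage 1: salt = 293,460,000 + 14,600,000×10.2 = 442,380,000; volume = 34,700,000 m³; S = 12.749 ppt
After stage 2: salt = 442,380,000 + 34,000,000×35 = 1,632,380,000; volume = 68,700,000 m³; S = 23.761 ppt
After stage 3: salt = 1,632,380,000 + 13,000,000×0.6 = 1,640,180,000; volume = 81,700,000 m³
S = 1,640,180,000 / 81,700,000 = 20.0756 ppt

20.08 ppt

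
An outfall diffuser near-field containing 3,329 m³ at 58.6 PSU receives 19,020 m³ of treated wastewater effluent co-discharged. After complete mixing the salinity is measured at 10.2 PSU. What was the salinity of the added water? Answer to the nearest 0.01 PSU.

Salt balance: 3,329×58.6 + 19,020×S = 22,349×10.2
195,079.4 + 19,020·S = 227,959.8
S = (227,959.8 − 195,079.4) / 19,020 = 1.7287 PSU

1.73 PSU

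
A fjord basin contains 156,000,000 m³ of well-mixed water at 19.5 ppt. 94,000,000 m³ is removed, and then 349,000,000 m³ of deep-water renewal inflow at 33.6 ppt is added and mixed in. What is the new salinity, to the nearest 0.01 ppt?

31.47 ppt

Remaining after removal: 62,000,000 m³ at 19.5 ppt (salt = 1,209,000,000)
After addition: salt = 1,209,000,000 + 349,000,000×33.6 = 12,935,400,000; volume = 411,000,000 m³
S = 12,935,400,000 / 411,000,000 = 31.473 ppt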